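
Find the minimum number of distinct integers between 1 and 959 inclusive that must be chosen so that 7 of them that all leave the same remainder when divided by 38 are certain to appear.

229

By the pigeonhole principle, the 38 residue classes mod 38 are the pigeonholes.
With 228 integers one could put 6 in each residue class and have no class reach 7.
The 229th integer pushes some class to 7, so 38·6 + 1 = 229.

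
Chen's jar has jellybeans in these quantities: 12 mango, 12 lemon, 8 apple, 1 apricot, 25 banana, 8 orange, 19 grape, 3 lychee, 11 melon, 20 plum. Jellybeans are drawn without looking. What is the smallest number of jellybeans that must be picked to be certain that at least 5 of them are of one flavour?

37

An adversary could hand out at most 4 jellybeans per flavour (apricot, lychee run out sooner): 4 + 4 + 4 + 1 + 4 + 4 + 4 + 3 + 4 + 4 = 36 jellybeans and still no flavour has 5.
One more jellybean lands in a flavour already at 4, so 37 draws are enough and 36 are not.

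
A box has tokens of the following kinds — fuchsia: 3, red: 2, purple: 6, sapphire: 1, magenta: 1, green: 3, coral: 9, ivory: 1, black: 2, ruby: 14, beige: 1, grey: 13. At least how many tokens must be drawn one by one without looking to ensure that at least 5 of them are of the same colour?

An adversary could hand out at most 4 tokens per colour (8 colours run out sooner): 3 + 2 + 4 + 1 + 1 + 3 + 4 + 1 + 2 + 4 + 1 + 4 = 30 tokens and still no colour has 5.
Pigeonhole: one more token lands in a colour already at 4, so 31 draws are enough and 30 are not.

31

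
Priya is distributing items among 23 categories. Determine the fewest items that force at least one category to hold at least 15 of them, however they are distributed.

With 322 items one could put exactly 14 in each of the 23 categories, and no category would reach 15.
One more item must land in a category that already has 14, giving it 15.
So 23 × 14 + 1 = 323 items are required.

323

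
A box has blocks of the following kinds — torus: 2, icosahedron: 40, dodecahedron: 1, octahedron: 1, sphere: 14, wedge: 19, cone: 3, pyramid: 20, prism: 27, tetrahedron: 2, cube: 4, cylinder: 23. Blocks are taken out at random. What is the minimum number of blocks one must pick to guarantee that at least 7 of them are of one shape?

By pigeonhole, put each drawn block into a box by shape. The largest draw with every box below 7 takes min(count, 6) from each shape; shapes with fewer than 6 contribute all they have.
Σ min(cᵢ, 6) = 2 + 6 + 1 + 1 + 6 + 6 + 3 + 6 + 6 + 2 + 4 + 6 = 49.
Draw number 49 + 1 = 50 must push one box to 7.

50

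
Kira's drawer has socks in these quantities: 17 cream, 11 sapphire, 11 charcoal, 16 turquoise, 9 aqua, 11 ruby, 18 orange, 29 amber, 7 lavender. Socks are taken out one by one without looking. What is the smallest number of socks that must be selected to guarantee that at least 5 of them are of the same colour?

Put each drawn sock into a box by colour. The largest draw with every box below 5 takes min(count, 4) from each colour.
Σ min(cᵢ, 4) = 4 + 4 + 4 + 4 + 4 + 4 + 4 + 4 + 4 = 36.
Draw number 36 + 1 = 37 must push one box to 5.

37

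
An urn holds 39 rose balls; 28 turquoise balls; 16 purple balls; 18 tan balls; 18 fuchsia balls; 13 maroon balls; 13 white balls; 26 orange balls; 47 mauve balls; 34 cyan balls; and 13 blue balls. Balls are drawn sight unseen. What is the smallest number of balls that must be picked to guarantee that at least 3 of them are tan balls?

250

In the worst case for collecting tan balls, every non-tan ball comes out first.
There are 39 + 28 + 16 + 18 + 13 + 13 + 26 + 47 + 34 + 13 = 247 non-tan balls altogether.
After those, each further ball must be tan, so 247 + 3 = 250 draws guarantee 3 tan balls.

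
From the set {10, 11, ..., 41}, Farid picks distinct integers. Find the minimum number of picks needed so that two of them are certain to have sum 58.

A set avoiding the sum 58 can contain at most one of each pair {x, 58−x}, plus the 8 elements whose complement lies outside the range or equal to its own complement.
The integers 10, …, 29 (20 of them) are such a set: any two sum to at least 10+11 = 21 and at most 28+29 = 57 < 58.
By the pigeonhole principle, any 21st integer completes one of the 12 pairs, so 21 choices force a sum of 58.

21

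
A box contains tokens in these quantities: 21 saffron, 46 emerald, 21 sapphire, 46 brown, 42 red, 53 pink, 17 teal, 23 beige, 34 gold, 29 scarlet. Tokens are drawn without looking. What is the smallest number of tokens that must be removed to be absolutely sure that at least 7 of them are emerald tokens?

293

In the worst case for collecting emerald tokens, every non-emerald token comes out first.
There are 21 + 21 + 46 + 42 + 53 + 17 + 23 + 34 + 29 = 286 non-emerald tokens altogether.
After those, each further token must be emerald, so 286 + 7 = 293 draws guarantee 7 emerald tokens.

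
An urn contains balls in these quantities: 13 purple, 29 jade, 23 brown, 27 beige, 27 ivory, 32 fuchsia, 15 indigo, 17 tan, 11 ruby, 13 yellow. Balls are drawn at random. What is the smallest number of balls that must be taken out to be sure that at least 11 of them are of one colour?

An adversary could hand out at most 10 balls per colour: 10 + 10 + 10 + 10 + 10 + 10 + 10 + 10 + 10 + 10 = 100 balls and still no colour has 11.
Pigeonhole: one more ball lands in a colour already at 10, so 101 draws are enough and 100 are not.

101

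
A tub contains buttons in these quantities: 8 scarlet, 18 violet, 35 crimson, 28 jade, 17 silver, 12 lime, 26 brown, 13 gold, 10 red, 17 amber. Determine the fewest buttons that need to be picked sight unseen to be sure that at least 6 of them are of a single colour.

51

An adversary could hand out at most 5 buttons per colour: 5 + 5 + 5 + 5 + 5 + 5 + 5 + 5 + 5 + 5 = 50 buttons and still no colour has 6.
One more button lands in a colour already at 5, so 51 draws are enough and 50 are not.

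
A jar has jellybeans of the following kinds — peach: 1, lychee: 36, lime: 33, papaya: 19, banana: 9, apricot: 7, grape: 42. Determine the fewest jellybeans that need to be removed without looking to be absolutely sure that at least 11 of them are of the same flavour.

58

An adversary could hand out at most 10 jellybeans per flavour (peach, banana, apricot run out sooner): 1 + 10 + 10 + 10 + 9 + 7 + 10 = 57 jellybeans and still no flavour has 11.
One more jellybean lands in a flavour already at 10, so 58 draws are enough and 57 are not.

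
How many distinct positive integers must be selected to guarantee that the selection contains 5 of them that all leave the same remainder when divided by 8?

33

By the pigeonhole principle, the 8 residue classes mod 8 are the pigeonholes.
With 32 integers one could put 4 in each residue class and have no class reach 5.
The 33rd integer pushes some class to 5, so 8·4 + 1 = 33.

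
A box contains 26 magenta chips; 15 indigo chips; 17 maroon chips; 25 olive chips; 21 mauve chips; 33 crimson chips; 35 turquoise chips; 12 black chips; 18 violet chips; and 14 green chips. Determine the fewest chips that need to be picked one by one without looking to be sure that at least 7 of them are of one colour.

61

An adversary could hand out at most 6 chips per colour: 6 + 6 + 6 + 6 + 6 + 6 + 6 + 6 + 6 + 6 = 60 chips and still no colour has 7.
One more chip lands in a colour already at 6, so 61 draws are enough and 60 are not.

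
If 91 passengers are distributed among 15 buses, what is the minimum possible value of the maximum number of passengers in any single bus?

7

The 15 buses are the holes and the 91 passengers are the pigeons.
If every bus held at most 6 passengers, the total would be at most 15 × 6 = 90, which is less than 91.
So some bus holds at least ⌈91/15⌉ = 7 passengers.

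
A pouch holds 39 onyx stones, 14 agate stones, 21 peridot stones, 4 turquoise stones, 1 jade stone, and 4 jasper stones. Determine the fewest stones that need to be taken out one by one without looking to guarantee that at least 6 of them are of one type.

25

By pigeonhole, the 6 types are the holes; the stones drawn are the pigeons.
To avoid 6 of any one type, the worst case takes at most 5 of each type, or every stone of a type that has fewer than 5.
That gives 5 + 5 + 5 + 4 + 1 + 4 = 24 stones with no type reaching 6.
The next stone forces some type to 6, so 24 + 1 = 25.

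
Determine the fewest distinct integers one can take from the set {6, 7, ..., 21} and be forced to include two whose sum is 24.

11

Group the elements by complementary pair {x, 24−x}: {6,18}, {7,17}, {8,16}, …, giving 6 two-element pairs, the single value 12 (it cannot pair with itself since the integers are distinct), and 3 integers whose partner 24−x falls outside [6,21].
Pigeonhole: treating each of those 10 groups as a pigeonhole, one can pick one integer per group — 10 integers — with no two summing to 24.
The 11th integer lands in an occupied pair, forcing a sum of 24.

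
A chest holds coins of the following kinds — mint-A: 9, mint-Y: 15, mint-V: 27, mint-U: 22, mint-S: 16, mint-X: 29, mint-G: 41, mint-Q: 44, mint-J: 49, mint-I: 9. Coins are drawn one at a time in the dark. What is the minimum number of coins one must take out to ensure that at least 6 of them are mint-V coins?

In the worst case for collecting mint-V coins, every non-mint-V coin comes out first.
There are 9 + 15 + 22 + 16 + 29 + 41 + 44 + 49 + 9 = 234 non-mint-V coins altogether.
After those, each further coin must be mint-V, so 234 + 6 = 240 draws guarantee 6 mint-V coins.

240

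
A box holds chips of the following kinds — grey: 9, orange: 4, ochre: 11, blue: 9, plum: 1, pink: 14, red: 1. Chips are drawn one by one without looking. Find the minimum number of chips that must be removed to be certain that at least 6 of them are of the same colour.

Pigeonhole: the 7 colours are the holes; the chips drawn are the pigeons.
To avoid 6 of any one colour, the worst case takes at most 5 of each colour, or every chip of a colour that has fewer than 5.
That gives 5 + 4 + 5 + 5 + 1 + 5 + 1 = 26 chips with no colour reaching 6.
The next chip forces some colour to 6, so 26 + 1 = 27.

27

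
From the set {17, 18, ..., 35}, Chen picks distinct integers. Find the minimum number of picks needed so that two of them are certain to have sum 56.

Group the elements by complementary pair {x, 56−x}: {21,35}, {22,34}, {23,33}, …, giving 7 two-element pairs; the single value 28 (it cannot pair with itself since the integers are distinct); and 4 integers whose partner 56−x falls outside [17,35].
Treating each of those 12 groups as a pigeonhole, one can pick one integer per group — 12 integers — with no two summing to 56.
The 13th integer lands in an occupied pair, forcing a sum of 56.

13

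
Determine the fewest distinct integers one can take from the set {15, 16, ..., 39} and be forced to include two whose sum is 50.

A set avoiding the sum 50 can contain at most one of each pair {x, 50−x}, plus the 5 elements whose complement lies outside the range or equal to its own complement.
The integers 25, …, 39 (15 of them) are such a set: any two sum to at least 25+26 = 51 > 50.
By the pigeonhole principle, any 16th integer completes one of the 10 pairs, so 16 choices force a sum of 50.

16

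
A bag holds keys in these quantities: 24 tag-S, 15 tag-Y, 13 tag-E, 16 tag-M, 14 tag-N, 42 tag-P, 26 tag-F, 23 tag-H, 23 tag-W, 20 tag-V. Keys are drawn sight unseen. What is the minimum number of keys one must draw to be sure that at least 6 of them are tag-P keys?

In the worst case for collecting tag-P keys, every non-tag-P key comes out first.
There are 24 + 15 + 13 + 16 + 14 + 26 + 23 + 23 + 20 = 174 non-tag-P keys altogether.
After those, each further key must be tag-P, so 174 + 6 = 180 draws guarantee 6 tag-P keys.

180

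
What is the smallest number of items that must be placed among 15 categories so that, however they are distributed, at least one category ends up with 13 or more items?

181

With 180 items one could put exactly 12 in each of the 15 categories, and no category would reach 13.
By pigeonhole, one more item must land in a category that already has 12, giving it 13.
So 15 × 12 + 1 = 181 items are required.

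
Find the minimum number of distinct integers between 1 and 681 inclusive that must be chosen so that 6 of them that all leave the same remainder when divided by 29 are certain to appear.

By the pigeonhole principle, the 29 residue classes mod 29 are the pigeonholes.
With 145 integers one could put 5 in each residue class and have no class reach 6.
The 146th integer pushes some class to 6, so 29·5 + 1 = 146.

146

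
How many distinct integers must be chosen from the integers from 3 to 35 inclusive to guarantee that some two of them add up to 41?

Two chosen integers sum to 41 exactly when both halves of some pair {x, 41−x} with 6 ≤ x ≤ 41−x ≤ 35 are chosen — 15 such pairs.
The remaining 3 elements (those with no distinct partner in range) can never complete a 41-sum, so the worst case takes all of them and one from each pair: 3 + 15 = 18.
The 19th integer has to be the second member of some pair, so 18 + 1 = 19.

19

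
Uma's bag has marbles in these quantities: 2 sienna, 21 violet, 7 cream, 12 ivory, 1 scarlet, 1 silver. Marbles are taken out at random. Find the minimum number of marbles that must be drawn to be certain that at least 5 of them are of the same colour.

An adversary could hand out at most 4 marbles per colour (sienna, scarlet, silver run out sooner): 2 + 4 + 4 + 4 + 1 + 1 = 16 marbles and still no colour has 5.
By the pigeonhole principle, one more marble lands in a colour already at 4, so 17 draws are enough and 16 are not.

17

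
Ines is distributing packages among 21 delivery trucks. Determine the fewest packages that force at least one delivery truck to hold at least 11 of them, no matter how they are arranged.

With 210 packages one could put exactly 10 in each of the 21 delivery trucks, and no delivery truck would reach 11.
By the pigeonhole principle, one more package must land in a delivery truck that already has 10, giving it 11.
So 21 × 10 + 1 = 211 packages are required.

211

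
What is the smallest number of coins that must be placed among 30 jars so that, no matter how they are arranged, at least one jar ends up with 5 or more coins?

121

With 120 coins one could put exactly 4 in each of the 30 jars, and no jar would reach 5.
By pigeonhole, one more coin must land in a jar that already has 4, giving it 5.
So 30 × 4 + 1 = 121 coins are required.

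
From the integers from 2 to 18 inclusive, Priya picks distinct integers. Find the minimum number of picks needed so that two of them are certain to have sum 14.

13

Group the elements by complementary pair {x, 14−x}: {2,12}, {3,11}, {4,10}, …, giving 5 two-element pairs, the single value 7 (it cannot pair with itself since the integers are distinct), and 6 integers whose partner 14−x falls outside [2,18].
Treating each of those 12 groups as a pigeonhole, one can pick one integer per group — 12 integers — with no two summing to 14.
The 13th integer lands in an occupied pair, forcing a sum of 14.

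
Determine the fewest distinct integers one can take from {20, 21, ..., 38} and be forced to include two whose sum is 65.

Group the elements by complementary pair {x, 65−x}: {27,38}, {28,37}, {29,36}, …, giving 6 two-element pairs and 7 integers whose partner 65−x falls outside [20,38].
Pigeonhole: treating each of those 13 groups as a pigeonhole, one can pick one integer per group — 13 integers — with no two summing to 65.
The 14th integer lands in an occupied pair, forcing a sum of 65.

14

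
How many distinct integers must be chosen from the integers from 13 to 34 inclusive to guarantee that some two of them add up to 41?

15

Group the elements by complementary pair {x, 41−x}: {13,28}, {14,27}, {15,26}, …, giving 8 two-element pairs and 6 integers whose partner 41−x falls outside [13,34].
By the pigeonhole principle, treating each of those 14 groups as a pigeonhole, one can pick one integer per group — 14 integers — with no two summing to 41.
The 15th integer lands in an occupied pair, forcing a sum of 41.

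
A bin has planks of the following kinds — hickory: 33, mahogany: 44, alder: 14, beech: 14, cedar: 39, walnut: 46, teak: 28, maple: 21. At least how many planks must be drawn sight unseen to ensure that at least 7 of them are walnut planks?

In the worst case for collecting walnut planks, every non-walnut plank comes out first.
There are 33 + 44 + 14 + 14 + 39 + 28 + 21 = 193 non-walnut planks altogether.
After those, each further plank must be walnut, so 193 + 7 = 200 draws guarantee 7 walnut planks.

200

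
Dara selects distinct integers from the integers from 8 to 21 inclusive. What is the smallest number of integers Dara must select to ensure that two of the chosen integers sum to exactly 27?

Group the elements by complementary pair {x, 27−x}: {8,19}, {9,18}, {10,17}, …, giving 6 two-element pairs and 2 integers whose partner 27−x falls outside [8,21].
Treating each of those 8 groups as a pigeonhole, one can pick one integer per group — 8 integers — with no two summing to 27.
The 9th integer lands in an occupied pair, forcing a sum of 27.

9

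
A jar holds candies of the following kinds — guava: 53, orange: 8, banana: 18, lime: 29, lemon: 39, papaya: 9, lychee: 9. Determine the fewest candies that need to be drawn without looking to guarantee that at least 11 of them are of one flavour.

Put each drawn candy into a box by flavour. The largest draw with every box below 11 takes min(count, 10) from each flavour; flavours with fewer than 10 contribute all they have.
Σ min(cᵢ, 10) = 10 + 8 + 10 + 10 + 10 + 9 + 9 = 66.
Draw number 66 + 1 = 67 must push one box to 11.

67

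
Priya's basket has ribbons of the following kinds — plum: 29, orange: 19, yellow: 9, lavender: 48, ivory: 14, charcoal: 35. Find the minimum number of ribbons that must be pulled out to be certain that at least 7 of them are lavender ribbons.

113

In the worst case for collecting lavender ribbons, every non-lavender ribbon comes out first.
There are 29 + 19 + 9 + 14 + 35 = 106 non-lavender ribbons altogether.
After those, each further ribbon must be lavender, so 106 + 7 = 113 draws guarantee 7 lavender ribbons.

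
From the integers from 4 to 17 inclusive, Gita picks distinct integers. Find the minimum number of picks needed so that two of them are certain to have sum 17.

10

Group the elements by complementary pair {x, 17−x}: {4,13}, {5,12}, {6,11}, …, giving 5 two-element pairs and 4 integers whose partner 17−x falls outside [4,17].
Treating each of those 9 groups as a pigeonhole, one can pick one integer per group — 9 integers — with no two summing to 17.
The 10th integer lands in an occupied pair, forcing a sum of 17.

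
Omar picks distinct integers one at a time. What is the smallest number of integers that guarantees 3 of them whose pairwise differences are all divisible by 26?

53

Integers whose pairwise differences are multiples of 26 are exactly those sharing a remainder mod 26. By the pigeonhole principle, the 26 residue classes mod 26 are the pigeonholes.
With 52 integers one could put 2 in each residue class and have no class reach 3.
The 53rd integer pushes some class to 3, so 26·2 + 1 = 53.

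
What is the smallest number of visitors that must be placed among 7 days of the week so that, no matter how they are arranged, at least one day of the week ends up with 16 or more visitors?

106

With 105 visitors one could put exactly 15 in each of the 7 days of the week, and no day of the week would reach 16.
One more visitor must land in a day of the week that already has 15, giving it 16.
So 7 × 15 + 1 = 106 visitors are required.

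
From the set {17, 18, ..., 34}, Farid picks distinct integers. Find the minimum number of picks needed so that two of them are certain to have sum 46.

13

Group the elements by complementary pair {x, 46−x}: {17,29}, {18,28}, {19,27}, …, giving 6 two-element pairs; the single value 23 (it cannot pair with itself since the integers are distinct); and 5 integers whose partner 46−x falls outside [17,34].
Treating each of those 12 groups as a pigeonhole, one can pick one integer per group — 12 integers — with no two summing to 46.
The 13th integer lands in an occupied pair, forcing a sum of 46.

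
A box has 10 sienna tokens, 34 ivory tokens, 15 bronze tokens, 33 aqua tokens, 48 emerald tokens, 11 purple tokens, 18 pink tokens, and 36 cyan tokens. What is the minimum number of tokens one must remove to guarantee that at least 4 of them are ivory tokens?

In the worst case for collecting ivory tokens, every non-ivory token comes out first.
There are 10 + 15 + 33 + 48 + 11 + 18 + 36 = 171 non-ivory tokens altogether.
After those, each further token must be ivory, so 171 + 4 = 175 draws guarantee 4 ivory tokens.

175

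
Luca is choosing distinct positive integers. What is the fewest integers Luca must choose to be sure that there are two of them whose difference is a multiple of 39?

40

Integers whose pairwise differences are multiples of 39 are exactly those sharing a remainder mod 39. Pigeonhole: the 39 residue classes mod 39 are the pigeonholes.
With 39 integers one could put 1 in each residue class and have no class reach 2.
The 40th integer pushes some class to 2, so 39·1 + 1 = 40.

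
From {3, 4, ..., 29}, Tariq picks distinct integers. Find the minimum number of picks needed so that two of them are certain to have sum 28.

Two chosen integers sum to 28 exactly when both halves of some pair {x, 28−x} with 3 ≤ x ≤ 28−x ≤ 25 are chosen — 11 such pairs.
The remaining 5 elements (those with no distinct partner in range) can never complete a 28-sum, so the worst case takes all of them and one from each pair: 5 + 11 = 16.
Pigeonhole: the 17th integer has to be the second member of some pair, so 16 + 1 = 17.

17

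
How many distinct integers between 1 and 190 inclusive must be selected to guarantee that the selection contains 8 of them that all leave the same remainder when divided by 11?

The 11 residue classes mod 11 are the pigeonholes.
With 77 integers one could put 7 in each residue class and have no class reach 8.
The 78th integer pushes some class to 8, so 11·7 + 1 = 78.

78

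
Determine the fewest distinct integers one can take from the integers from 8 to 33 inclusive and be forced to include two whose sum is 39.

15

Group the elements by complementary pair {x, 39−x}: {8,31}, {9,30}, {10,29}, …, giving 12 two-element pairs and 2 integers whose partner 39−x falls outside [8,33].
By pigeonhole, treating each of those 14 groups as a pigeonhole, one can pick one integer per group — 14 integers — with no two summing to 39.
The 15th integer lands in an occupied pair, forcing a sum of 39.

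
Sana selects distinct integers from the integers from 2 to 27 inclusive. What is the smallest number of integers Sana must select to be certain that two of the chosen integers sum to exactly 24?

A set avoiding the sum 24 can contain at most one of each pair {x, 24−x}, plus the 6 elements whose complement lies outside the range or equal to its own complement.
The integers 12, …, 27 (16 of them) are such a set: any two sum to at least 12+13 = 25 > 24.
Pigeonhole: any 17th integer completes one of the 10 pairs, so 17 choices force a sum of 24.

17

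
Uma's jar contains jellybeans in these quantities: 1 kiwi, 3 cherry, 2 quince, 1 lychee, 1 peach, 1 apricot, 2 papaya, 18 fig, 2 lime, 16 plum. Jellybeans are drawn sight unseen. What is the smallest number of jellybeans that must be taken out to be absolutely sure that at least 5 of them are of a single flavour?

22

Put each drawn jellybean into a box by flavour. The largest draw with every box below 5 takes min(count, 4) from each flavour; flavours with fewer than 4 contribute all they have.
Σ min(cᵢ, 4) = 1 + 3 + 2 + 1 + 1 + 1 + 2 + 4 + 2 + 4 = 21.
Draw number 21 + 1 = 22 must push one box to 5.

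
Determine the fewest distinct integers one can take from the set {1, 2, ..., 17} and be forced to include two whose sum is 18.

10

Group the elements by complementary pair {x, 18−x}: {1,17}, {2,16}, {3,15}, …, giving 8 two-element pairs and the single value 9 (it cannot pair with itself since the integers are distinct).
By pigeonhole, treating each of those 9 groups as a pigeonhole, one can pick one integer per group — 9 integers — with no two summing to 18.
The 10th integer lands in an occupied pair, forcing a sum of 18.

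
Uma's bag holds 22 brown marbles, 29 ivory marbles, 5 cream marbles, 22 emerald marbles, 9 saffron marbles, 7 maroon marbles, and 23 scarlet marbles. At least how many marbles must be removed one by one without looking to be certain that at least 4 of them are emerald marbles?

In the worst case for collecting emerald marbles, every non-emerald marble comes out first.
There are 22 + 29 + 5 + 9 + 7 + 23 = 95 non-emerald marbles altogether.
After those, each further marble must be emerald, so 95 + 4 = 99 draws guarantee 4 emerald marbles.

99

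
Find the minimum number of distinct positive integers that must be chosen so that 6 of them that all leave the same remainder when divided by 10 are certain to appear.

51

Pigeonhole: the 10 residue classes mod 10 are the pigeonholes.
With 50 integers one could put 5 in each residue class and have no class reach 6.
The 51st integer pushes some class to 6, so 10·5 + 1 = 51.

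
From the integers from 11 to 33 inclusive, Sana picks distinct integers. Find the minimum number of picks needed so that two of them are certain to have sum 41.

14

Two chosen integers sum to 41 exactly when both halves of some pair {x, 41−x} with 11 ≤ x ≤ 41−x ≤ 30 are chosen — 10 such pairs.
The remaining 3 elements (those with no distinct partner in range) can never complete a 41-sum, so the worst case takes all of them and one from each pair: 3 + 10 = 13.
By pigeonhole, the 14th integer has to be the second member of some pair, so 13 + 1 = 14.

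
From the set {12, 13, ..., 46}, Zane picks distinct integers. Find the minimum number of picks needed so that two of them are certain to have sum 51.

Two chosen integers sum to 51 exactly when both halves of some pair {x, 51−x} with 12 ≤ x ≤ 51−x ≤ 39 are chosen — 14 such pairs.
The remaining 7 elements (those with no distinct partner in range) can never complete a 51-sum, so the worst case takes all of them and one from each pair: 7 + 14 = 21.
By pigeonhole, the 22nd integer has to be the second member of some pair, so 21 + 1 = 22.

22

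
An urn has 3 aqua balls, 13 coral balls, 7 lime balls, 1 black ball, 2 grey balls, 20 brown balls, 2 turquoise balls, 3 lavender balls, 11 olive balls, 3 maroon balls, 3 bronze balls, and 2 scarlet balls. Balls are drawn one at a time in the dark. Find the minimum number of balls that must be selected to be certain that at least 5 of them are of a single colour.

36

The 12 colours are the holes; the balls drawn are the pigeons.
To avoid 5 of any one colour, the worst case takes at most 4 of each colour, or every ball of a colour that has fewer than 4.
That gives 3 + 4 + 4 + 1 + 2 + 4 + 2 + 3 + 4 + 3 + 3 + 2 = 35 balls with no colour reaching 5.
The next ball forces some colour to 5, so 35 + 1 = 36.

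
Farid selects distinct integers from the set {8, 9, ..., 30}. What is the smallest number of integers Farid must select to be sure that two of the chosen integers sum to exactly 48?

18

A set avoiding the sum 48 can contain at most one of each pair {x, 48−x}, plus the 11 elements whose complement lies outside the range or equal to its own complement.
The integers 8, …, 24 (17 of them) are such a set: any two sum to at least 8+9 = 17 and at most 23+24 = 47 < 48.
By the pigeonhole principle, any 18th integer completes one of the 6 pairs, so 18 choices force a sum of 48.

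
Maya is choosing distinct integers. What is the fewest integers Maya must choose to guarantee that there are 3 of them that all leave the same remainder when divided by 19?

The 19 residue classes mod 19 are the pigeonholes.
With 38 integers one could put 2 in each residue class and have no class reach 3.
The 39th integer pushes some class to 3, so 19·2 + 1 = 39.

39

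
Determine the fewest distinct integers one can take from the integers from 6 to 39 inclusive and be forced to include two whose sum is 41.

A set avoiding the sum 41 can contain at most one of each pair {x, 41−x}, plus the 4 elements whose complement lies outside the range.
The integers 21, …, 39 (19 of them) are such a set: any two sum to at least 21+22 = 43 > 41.
By the pigeonhole principle, any 20th integer completes one of the 15 pairs, so 20 choices force a sum of 41.

20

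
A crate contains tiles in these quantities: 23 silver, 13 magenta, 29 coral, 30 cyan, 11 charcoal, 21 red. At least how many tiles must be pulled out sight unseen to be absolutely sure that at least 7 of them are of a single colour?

37

An adversary could hand out at most 6 tiles per colour: 6 + 6 + 6 + 6 + 6 + 6 = 36 tiles and still no colour has 7.
Pigeonhole: one more tile lands in a colour already at 6, so 37 draws are enough and 36 are not.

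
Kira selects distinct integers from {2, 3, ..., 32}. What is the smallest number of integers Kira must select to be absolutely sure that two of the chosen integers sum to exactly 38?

A set avoiding the sum 38 can contain at most one of each pair {x, 38−x}, plus the 5 elements whose complement lies outside the range or equal to its own complement.
The integers 2, …, 19 (18 of them) are such a set: any two sum to at least 2+3 = 5 and at most 18+19 = 37 < 38.
Pigeonhole: any 19th integer completes one of the 13 pairs, so 19 choices force a sum of 38.

19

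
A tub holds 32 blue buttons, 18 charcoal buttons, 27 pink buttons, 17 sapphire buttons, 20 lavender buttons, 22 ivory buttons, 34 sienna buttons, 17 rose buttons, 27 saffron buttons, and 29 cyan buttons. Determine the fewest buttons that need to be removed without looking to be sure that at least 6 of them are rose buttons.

In the worst case for collecting rose buttons, every non-rose button comes out first.
There are 32 + 18 + 27 + 17 + 20 + 22 + 34 + 27 + 29 = 226 non-rose buttons altogether.
After those, each further button must be rose, so 226 + 6 = 232 draws guarantee 6 rose buttons.

232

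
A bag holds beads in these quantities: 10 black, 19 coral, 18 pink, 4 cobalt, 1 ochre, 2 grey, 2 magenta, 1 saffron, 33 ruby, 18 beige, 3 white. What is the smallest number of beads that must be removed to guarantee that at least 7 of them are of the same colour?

The 11 colours are the holes; the beads drawn are the pigeons.
To avoid 7 of any one colour, the worst case takes at most 6 of each colour, or every bead of a colour that has fewer than 6.
That gives 6 + 6 + 6 + 4 + 1 + 2 + 2 + 1 + 6 + 6 + 3 = 43 beads with no colour reaching 7.
The next bead forces some colour to 7, so 43 + 1 = 44.

44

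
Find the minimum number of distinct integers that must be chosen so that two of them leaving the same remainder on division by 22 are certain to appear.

23

Pigeonhole: the 22 residue classes mod 22 are the pigeonholes.
With 22 integers one could put 1 in each residue class and have no class reach 2.
The 23rd integer pushes some class to 2, so 22·1 + 1 = 23.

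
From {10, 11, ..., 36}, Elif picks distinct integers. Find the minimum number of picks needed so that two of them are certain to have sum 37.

A set avoiding the sum 37 can contain at most one of each pair {x, 37−x}, plus the 9 elements whose complement lies outside the range.
The integers 19, …, 36 (18 of them) are such a set: any two sum to at least 19+20 = 39 > 37.
Any 19th integer completes one of the 9 pairs, so 19 choices force a sum of 37.

19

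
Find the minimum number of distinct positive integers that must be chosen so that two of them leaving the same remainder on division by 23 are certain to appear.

The 23 residue classes mod 23 are the pigeonholes.
With 23 integers one could put 1 in each residue class and have no class reach 2.
The 24th integer pushes some class to 2, so 23·1 + 1 = 24.

24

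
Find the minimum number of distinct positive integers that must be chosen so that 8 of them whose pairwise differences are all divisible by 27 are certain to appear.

190

Integers whose pairwise differences are multiples of 27 are exactly those sharing a remainder mod 27. The 27 residue classes mod 27 are the pigeonholes.
With 189 integers one could put 7 in each residue class and have no class reach 8.
The 190th integer pushes some class to 8, so 27·7 + 1 = 190.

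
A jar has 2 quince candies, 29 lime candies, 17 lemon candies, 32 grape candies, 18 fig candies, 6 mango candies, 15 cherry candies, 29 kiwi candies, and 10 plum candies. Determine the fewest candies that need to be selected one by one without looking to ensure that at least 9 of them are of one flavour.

65

An adversary could hand out at most 8 candies per flavour (quince, mango run out sooner): 2 + 8 + 8 + 8 + 8 + 6 + 8 + 8 + 8 = 64 candies and still no flavour has 9.
By the pigeonhole principle, one more candy lands in a flavour already at 8, so 65 draws are enough and 64 are not.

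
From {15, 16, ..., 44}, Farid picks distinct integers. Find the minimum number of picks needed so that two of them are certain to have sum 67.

20

A set avoiding the sum 67 can contain at most one of each pair {x, 67−x}, plus the 8 elements whose complement lies outside the range.
The integers 15, …, 33 (19 of them) are such a set: any two sum to at least 15+16 = 31 and at most 32+33 = 65 < 67.
Any 20th integer completes one of the 11 pairs, so 20 choices force a sum of 67.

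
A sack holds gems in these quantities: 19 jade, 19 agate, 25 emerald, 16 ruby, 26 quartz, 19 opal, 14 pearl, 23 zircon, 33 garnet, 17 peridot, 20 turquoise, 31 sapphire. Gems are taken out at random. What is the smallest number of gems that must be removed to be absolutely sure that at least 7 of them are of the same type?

An adversary could hand out at most 6 gems per type: 6 + 6 + 6 + 6 + 6 + 6 + 6 + 6 + 6 + 6 + 6 + 6 = 72 gems and still no type has 7.
One more gem lands in a type already at 6, so 73 draws are enough and 72 are not.

73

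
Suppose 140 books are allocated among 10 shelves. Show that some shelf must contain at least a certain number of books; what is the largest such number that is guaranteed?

14

The 10 shelves are the holes and the 140 books are the pigeons.
If every shelf held at most 13 books, the total would be at most 10 × 13 = 130, which is less than 140.
So some shelf holds at least ⌈140/10⌉ = 14 books.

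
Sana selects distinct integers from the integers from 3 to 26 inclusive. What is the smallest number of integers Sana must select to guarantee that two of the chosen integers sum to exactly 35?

Two chosen integers sum to 35 exactly when both halves of some pair {x, 35−x} with 9 ≤ x ≤ 35−x ≤ 26 are chosen — 9 such pairs.
The remaining 6 elements (those with no distinct partner in range) can never complete a 35-sum, so the worst case takes all of them and one from each pair: 6 + 9 = 15.
By pigeonhole, the 16th integer has to be the second member of some pair, so 15 + 1 = 16.

16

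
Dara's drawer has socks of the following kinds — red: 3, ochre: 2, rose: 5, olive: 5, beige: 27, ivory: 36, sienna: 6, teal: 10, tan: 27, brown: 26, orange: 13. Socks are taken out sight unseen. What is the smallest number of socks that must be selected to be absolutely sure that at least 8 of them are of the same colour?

64

Put each drawn sock into a box by colour. The largest draw with every box below 8 takes min(count, 7) from each colour; colours with fewer than 7 contribute all they have.
Σ min(cᵢ, 7) = 3 + 2 + 5 + 5 + 7 + 7 + 6 + 7 + 7 + 7 + 7 = 63.
Draw number 63 + 1 = 64 must push one box to 8.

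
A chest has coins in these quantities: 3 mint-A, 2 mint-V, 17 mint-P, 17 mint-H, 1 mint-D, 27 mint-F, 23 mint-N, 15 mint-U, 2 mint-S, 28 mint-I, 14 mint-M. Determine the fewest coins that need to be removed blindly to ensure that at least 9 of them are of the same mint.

65

Put each drawn coin into a box by mint. The largest draw with every box below 9 takes min(count, 8) from each mint; mints with fewer than 8 contribute all they have.
Σ min(cᵢ, 8) = 3 + 2 + 8 + 8 + 1 + 8 + 8 + 8 + 2 + 8 + 8 = 64.
Draw number 64 + 1 = 65 must push one box to 9.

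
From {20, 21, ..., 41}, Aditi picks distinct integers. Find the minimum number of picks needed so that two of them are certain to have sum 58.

14

Group the elements by complementary pair {x, 58−x}: {20,38}, {21,37}, {22,36}, …, giving 9 two-element pairs; the single value 29 (it cannot pair with itself since the integers are distinct); and 3 integers whose partner 58−x falls outside [20,41].
Pigeonhole: treating each of those 13 groups as a pigeonhole, one can pick one integer per group — 13 integers — with no two summing to 58.
The 14th integer lands in an occupied pair, forcing a sum of 58.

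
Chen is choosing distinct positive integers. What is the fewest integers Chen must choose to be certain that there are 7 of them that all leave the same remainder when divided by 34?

The 34 residue classes mod 34 are the pigeonholes.
With 204 integers one could put 6 in each residue class and have no class reach 7.
The 205th integer pushes some class to 7, so 34·6 + 1 = 205.

205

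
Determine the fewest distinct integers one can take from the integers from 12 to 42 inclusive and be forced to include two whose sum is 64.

Group the elements by complementary pair {x, 64−x}: {22,42}, {23,41}, {24,40}, …, giving 10 two-element pairs, the single value 32 (it cannot pair with itself since the integers are distinct), and 10 integers whose partner 64−x falls outside [12,42].
Treating each of those 21 groups as a pigeonhole, one can pick one integer per group — 21 integers — with no two summing to 64.
The 22nd integer lands in an occupied pair, forcing a sum of 64.

22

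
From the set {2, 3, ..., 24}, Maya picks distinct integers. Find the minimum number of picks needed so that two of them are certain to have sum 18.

17

Group the elements by complementary pair {x, 18−x}: {2,16}, {3,15}, {4,14}, …, giving 7 two-element pairs, the single value 9 (it cannot pair with itself since the integers are distinct), and 8 integers whose partner 18−x falls outside [2,24].
Pigeonhole: treating each of those 16 groups as a pigeonhole, one can pick one integer per group — 16 integers — with no two summing to 18.
The 17th integer lands in an occupied pair, forcing a sum of 18.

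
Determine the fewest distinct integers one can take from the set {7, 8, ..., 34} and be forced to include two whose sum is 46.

Two chosen integers sum to 46 exactly when both halves of some pair {x, 46−x} with 12 ≤ x ≤ 46−x ≤ 34 are chosen — 11 such pairs.
The remaining 6 elements (those with no distinct partner in range) can never complete a 46-sum, so the worst case takes all of them and one from each pair: 6 + 11 = 17.
The 18th integer has to be the second member of some pair, so 17 + 1 = 18.

18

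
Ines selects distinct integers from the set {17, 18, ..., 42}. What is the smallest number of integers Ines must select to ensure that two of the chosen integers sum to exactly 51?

18

Group the elements by complementary pair {x, 51−x}: {17,34}, {18,33}, {19,32}, …, giving 9 two-element pairs and 8 integers whose partner 51−x falls outside [17,42].
Treating each of those 17 groups as a pigeonhole, one can pick one integer per group — 17 integers — with no two summing to 51.
The 18th integer lands in an occupied pair, forcing a sum of 51.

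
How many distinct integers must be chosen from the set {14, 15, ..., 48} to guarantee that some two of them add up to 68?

22

Group the elements by complementary pair {x, 68−x}: {20,48}, {21,47}, {22,46}, …, giving 14 two-element pairs, the single value 34 (it cannot pair with itself since the integers are distinct), and 6 integers whose partner 68−x falls outside [14,48].
Treating each of those 21 groups as a pigeonhole, one can pick one integer per group — 21 integers — with no two summing to 68.
The 22nd integer lands in an occupied pair, forcing a sum of 68.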